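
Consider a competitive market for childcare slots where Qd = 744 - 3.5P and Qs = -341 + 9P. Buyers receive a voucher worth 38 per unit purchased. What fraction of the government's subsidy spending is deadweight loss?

Pre-subsidy: 744 - 3.5P = -341 + 9P gives P* = 86.8, Q* = 440.2.
With the rebate, buyers effectively pay Pb = Ps − 38, where Ps is the price sellers receive.
Demand in terms of Ps becomes Qd = 744 − 3.5(Ps − 38) = 877 - 3.5Ps. Setting this equal to supply: 877 - 3.5Ps = -341 + 9Ps, so Ps = 97.44.
Buyers pay Pb = 97.44 − 38 = 59.44; Q' = -341 + 9·97.44 = 535.96.
ΔCS = ½(440.2 + 535.96)(86.8 − 59.44) = 13353.8688; ΔPS = ½(440.2 + 535.96)(97.44 − 86.8) = 5193.1712.
Government spending = 38 × 535.96 = 20366.48.
DWL = ½ × 38 × (535.96 − 440.2) = 1819.44; fraction = 1819.44 / 20366.48 = 1197/13399.

DWL / government spending = 1197/13399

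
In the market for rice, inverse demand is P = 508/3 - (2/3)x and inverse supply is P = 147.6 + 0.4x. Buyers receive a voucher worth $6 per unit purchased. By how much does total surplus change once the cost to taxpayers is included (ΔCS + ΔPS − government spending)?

Net change in total surplus = -$16.875

Pre-subsidy: 508/3 - (2/3)x = 147.6 + 0.4x gives x* = 20.375 and P* = 155.75.
With the rebate, buyers effectively pay Pb = Ps − 6, where Ps is the price sellers receive.
On the curves, Pb = 508/3 - (2/3)x and Ps = 147.6 + 0.4x; the wedge Ps − Pb = 6 gives 147.6 + 0.4x − (508/3 - (2/3)x) = 6, so x' = 26.
Then Pb = 508/3 − (2/3)·26 = 152 and Ps = 147.6 + 0.4·26 = 158.
ΔCS = ½(20.375 + 26)(155.75 − 152) = 86.953125; ΔPS = ½(20.375 + 26)(158 − 155.75) = 52.171875.
Government spending = 6 × 26 = 156.
Net change = 86.953125 + 52.171875 − 156 = -16.875. The loss equals the DWL triangle ½·6·5.625.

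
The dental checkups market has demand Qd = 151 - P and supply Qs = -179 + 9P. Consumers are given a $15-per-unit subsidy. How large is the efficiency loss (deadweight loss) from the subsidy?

Deadweight loss = $101.25

Pre-subsidy: 151 - P = -179 + 9P gives P* = 33, Q* = 118.
With the rebate, buyers effectively pay Pb = Ps − 15, where Ps is the price sellers receive.
Demand in terms of Ps becomes Qd = 151 − 1(Ps − 15) = 166 - Ps. Setting this equal to supply: 166 - Ps = -179 + 9Ps, so Ps = 34.5.
Buyers pay Pb = 34.5 − 15 = 19.5; Q' = -179 + 9·34.5 = 131.5.
The subsidy expands output by 131.5 − 118 = 13.5 past the efficient level; on those units the gap between marginal cost and willingness to pay runs from 0 up to 15.
DWL = ½ × 15 × 13.5 = 101.25.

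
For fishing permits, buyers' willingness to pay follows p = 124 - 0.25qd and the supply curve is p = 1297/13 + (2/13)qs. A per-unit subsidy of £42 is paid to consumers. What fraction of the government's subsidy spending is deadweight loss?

Pre-subsidy: 124 - 0.25q = 1297/13 + (2/13)q gives q* = 60 and p* = 109.
With the rebate, buyers effectively pay pb = ps − 42, where ps is the price sellers receive.
On the curves, pb = 124 - 0.25q and ps = 1297/13 + (2/13)q; the wedge ps − pb = 42 gives 1297/13 + (2/13)q − (124 - 0.25q) = 42, so q' = 164.
Then pb = 124 − 0.25·164 = 83 and ps = 1297/13 + (2/13)·164 = 125.
ΔCS = ½(60 + 164)(109 − 83) = 2912; ΔPS = ½(60 + 164)(125 − 109) = 1792.
Government spending = 42 × 164 = 6888.
DWL = ½ × 42 × (164 − 60) = 2184; fraction = 2184 / 6888 = 13/41.

DWL / government spending = 13/41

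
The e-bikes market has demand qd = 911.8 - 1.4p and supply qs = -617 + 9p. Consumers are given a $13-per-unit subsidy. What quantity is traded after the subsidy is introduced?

Pre-subsidy: 911.8 - 1.4p = -617 + 9p gives p* = 147, q* = 706.
With the rebate, buyers effectively pay pb = ps − 13, where ps is the price sellers receive.
Demand in terms of ps becomes qd = 911.8 − 1.4(ps − 13) = 930 - 1.4ps. Setting this equal to supply: 930 - 1.4ps = -617 + 9ps, so ps = 148.75.
Buyers pay pb = 148.75 − 13 = 135.75; q' = -617 + 9·148.75 = 721.75.

q' = 721.75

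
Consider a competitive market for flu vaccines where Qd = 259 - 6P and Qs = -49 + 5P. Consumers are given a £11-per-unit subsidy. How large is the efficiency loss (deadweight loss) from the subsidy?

Deadweight loss = £165

Pre-subsidy: 259 - 6P = -49 + 5P gives P* = 28, Q* = 91.
With the rebate, buyers effectively pay Pb = Ps − 11, where Ps is the price sellers receive.
Demand in terms of Ps becomes Qd = 259 − 6(Ps − 11) = 325 - 6Ps. Setting this equal to supply: 325 - 6Ps = -49 + 5Ps, so Ps = 34.
Buyers pay Pb = 34 − 11 = 23; Q' = -49 + 5·34 = 121.
The subsidy expands output by 121 − 91 = 30 past the efficient level; on those units the gap between marginal cost and willingness to pay runs from 0 up to 11.
DWL = ½ × 11 × 30 = 165.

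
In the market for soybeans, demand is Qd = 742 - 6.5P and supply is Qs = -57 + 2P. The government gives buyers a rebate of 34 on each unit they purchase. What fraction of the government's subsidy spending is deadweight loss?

DWL / government spending = 26/183

Pre-subsidy: 742 - 6.5P = -57 + 2P gives P* = 94, Q* = 131.
With the rebate, buyers effectively pay Pb = Ps − 34, where Ps is the price sellers receive.
Demand in terms of Ps becomes Qd = 742 − 6.5(Ps − 34) = 963 - 6.5Ps. Setting this equal to supply: 963 - 6.5Ps = -57 + 2Ps, so Ps = 120.
Buyers pay Pb = 120 − 34 = 86; Q' = -57 + 2·120 = 183.
ΔCS = ½(131 + 183)(94 − 86) = 1256; ΔPS = ½(131 + 183)(120 − 94) = 4082.
Government spending = 34 × 183 = 6222.
DWL = ½ × 34 × (183 − 131) = 884; fraction = 884 / 6222 = 26/183.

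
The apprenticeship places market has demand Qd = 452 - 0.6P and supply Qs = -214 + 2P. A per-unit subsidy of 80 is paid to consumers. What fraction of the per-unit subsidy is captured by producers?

Producer share = 3/13

Pre-subsidy: 452 - 0.6P = -214 + 2P gives P* = 3330/13, Q* = 3878/13.
With the rebate, buyers effectively pay Pb = Ps − 80, where Ps is the price sellers receive.
Demand in terms of Ps becomes Qd = 452 − 0.6(Ps − 80) = 500 - 0.6Ps. Setting this equal to supply: 500 - 0.6Ps = -214 + 2Ps, so Ps = 3570/13.
Buyers pay Pb = 3570/13 − 80 = 2530/13; Q' = -214 + 2·(3570/13) = 4358/13.
Buyers' price falls by P* − Pb = 3330/13 − 2530/13 = 800/13; sellers' price rises by Ps − P* = 3570/13 − 3330/13 = 240/13.
So producers capture (240/13)/80 = 3/13 of each unit of subsidy.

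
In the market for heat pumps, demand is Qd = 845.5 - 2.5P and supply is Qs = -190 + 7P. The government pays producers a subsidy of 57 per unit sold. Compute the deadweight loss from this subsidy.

Deadweight loss = 2992.5

Pre-subsidy: 845.5 - 2.5P = -190 + 7P gives P* = 109, Q* = 573.
With the subsidy, sellers receive Ps = Pb + 57 for each unit, where Pb is the price buyers pay.
Supply in terms of Pb becomes Qs = -190 + 7(Pb + 57) = 209 + 7Pb. Setting this equal to demand: 845.5 - 2.5Pb = 209 + 7Pb, so Pb = 67.
Sellers receive Ps = 67 + 57 = 124; Q' = 845.5 − 2.5·67 = 678.
The subsidy expands output by 678 − 573 = 105 past the efficient level; on those units the gap between marginal cost and willingness to pay runs from 0 up to 57.
DWL = ½ × 57 × 105 = 2992.5.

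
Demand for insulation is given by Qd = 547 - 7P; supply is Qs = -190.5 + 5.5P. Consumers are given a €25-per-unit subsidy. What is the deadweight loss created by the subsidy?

Deadweight loss = €962.5

Pre-subsidy: 547 - 7P = -190.5 + 5.5P gives P* = 59, Q* = 134.
With the rebate, buyers effectively pay Pb = Ps − 25, where Ps is the price sellers receive.
Demand in terms of Ps becomes Qd = 547 − 7(Ps − 25) = 722 - 7Ps. Setting this equal to supply: 722 - 7Ps = -190.5 + 5.5Ps, so Ps = 73.
Buyers pay Pb = 73 − 25 = 48; Q' = -190.5 + 5.5·73 = 211.
The subsidy expands output by 211 − 134 = 77 past the efficient level; on those units the gap between marginal cost and willingness to pay runs from 0 up to 25.
DWL = ½ × 25 × 77 = 962.5.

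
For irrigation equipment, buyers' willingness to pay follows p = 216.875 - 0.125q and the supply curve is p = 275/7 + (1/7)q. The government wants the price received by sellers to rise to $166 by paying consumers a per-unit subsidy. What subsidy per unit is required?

Required subsidy s = $60 per unit

At a seller price of 166, quantity supplied is -275 + 7·166 = 887.
Buyers absorb 887 only when they pay pb = 216.875 − 0.125·887 = 106.
s = ps − pb = 166 − 106 = 60.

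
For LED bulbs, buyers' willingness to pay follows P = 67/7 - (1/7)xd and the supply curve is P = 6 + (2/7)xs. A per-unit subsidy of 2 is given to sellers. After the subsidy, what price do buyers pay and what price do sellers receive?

Buyers pay 54/7; sellers receive 68/7

Pre-subsidy: 67/7 - (1/7)x = 6 + (2/7)x gives x* = 25/3 and P* = 176/21.
With the subsidy, sellers receive Ps = Pb + 2 for each unit, where Pb is the price buyers pay.
On the curves, Pb = 67/7 - (1/7)x and Ps = 6 + (2/7)x; the wedge Ps − Pb = 2 gives 6 + (2/7)x − (67/7 - (1/7)x) = 2, so x' = 13.
Then Pb = 67/7 − (1/7)·13 = 54/7 and Ps = 6 + (2/7)·13 = 68/7.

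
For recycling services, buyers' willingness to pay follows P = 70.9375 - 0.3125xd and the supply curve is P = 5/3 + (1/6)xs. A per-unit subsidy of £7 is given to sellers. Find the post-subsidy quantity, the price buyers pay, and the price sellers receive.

Pre-subsidy: 70.9375 - 0.3125x = 5/3 + (1/6)x gives x* = 3325/23 and P* = 1185/46.
With the subsidy, sellers receive Ps = Pb + 7 for each unit, where Pb is the price buyers pay.
On the curves, Pb = 70.9375 - 0.3125x and Ps = 5/3 + (1/6)x; the wedge Ps − Pb = 7 gives 5/3 + (1/6)x − (70.9375 - 0.3125x) = 7, so x' = 3661/23.
Then Pb = 70.9375 − 0.3125·(3661/23) = 975/46 and Ps = 5/3 + (1/6)·(3661/23) = 1297/46.

x' = 3661/23; buyers pay 975/46; sellers receive 1297/46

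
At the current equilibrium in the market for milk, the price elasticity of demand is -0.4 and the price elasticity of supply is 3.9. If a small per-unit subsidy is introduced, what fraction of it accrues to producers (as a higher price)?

For a small subsidy around the equilibrium, the benefit split depends on the relative slopes, which at a point are proportional to the elasticities.
Buyer share = εs/(εs + |εd|) = 3.9/(3.9 + 0.4) = 39/43; seller share = |εd|/(εs + |εd|) = 4/43.
So producers capture 4/43 of the subsidy.

Producer share = 4/43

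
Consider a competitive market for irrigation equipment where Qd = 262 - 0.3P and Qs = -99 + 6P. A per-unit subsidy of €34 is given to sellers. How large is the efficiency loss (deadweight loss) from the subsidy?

Deadweight loss = 1156/7

Pre-subsidy: 262 - 0.3P = -99 + 6P gives P* = 3610/63, Q* = 5141/21.
With the subsidy, sellers receive Ps = Pb + 34 for each unit, where Pb is the price buyers pay.
Supply in terms of Pb becomes Qs = -99 + 6(Pb + 34) = 105 + 6Pb. Setting this equal to demand: 262 - 0.3Pb = 105 + 6Pb, so Pb = 1570/63.
Sellers receive Ps = 1570/63 + 34 = 3712/63; Q' = 262 − 0.3·(1570/63) = 5345/21.
The subsidy expands output by 5345/21 − 5141/21 = 68/7 past the efficient level; on those units the gap between marginal cost and willingness to pay runs from 0 up to 34.
DWL = ½ × 34 × 68/7 = 1156/7.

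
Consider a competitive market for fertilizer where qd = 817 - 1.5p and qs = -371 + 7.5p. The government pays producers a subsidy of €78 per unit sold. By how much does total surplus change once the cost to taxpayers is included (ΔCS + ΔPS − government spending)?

Net change in total surplus = -€3802.5

Pre-subsidy: 817 - 1.5p = -371 + 7.5p gives p* = 132, q* = 619.
With the subsidy, sellers receive ps = pb + 78 for each unit, where pb is the price buyers pay.
Supply in terms of pb becomes qs = -371 + 7.5(pb + 78) = 214 + 7.5pb. Setting this equal to demand: 817 - 1.5pb = 214 + 7.5pb, so pb = 67.
Sellers receive ps = 67 + 78 = 145; q' = 817 − 1.5·67 = 716.5.
ΔCS = ½(619 + 716.5)(132 − 67) = 43403.75; ΔPS = ½(619 + 716.5)(145 − 132) = 8680.75.
Government spending = 78 × 716.5 = 55887.
Net change = 43403.75 + 8680.75 − 55887 = -3802.5. The loss equals the DWL triangle ½·78·97.5.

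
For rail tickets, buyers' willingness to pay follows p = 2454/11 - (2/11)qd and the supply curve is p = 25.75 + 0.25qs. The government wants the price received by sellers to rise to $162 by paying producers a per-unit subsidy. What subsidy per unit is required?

At a seller price of 162, quantity supplied is -103 + 4·162 = 545.
Buyers absorb 545 only when they pay pb = 2454/11 − (2/11)·545 = 124.
s = ps − pb = 162 − 124 = 38.

Required subsidy s = $38 per unit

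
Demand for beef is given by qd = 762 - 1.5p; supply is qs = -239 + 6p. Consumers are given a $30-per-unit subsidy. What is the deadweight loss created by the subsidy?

Pre-subsidy: 762 - 1.5p = -239 + 6p gives p* = 2002/15, q* = 561.8.
With the rebate, buyers effectively pay pb = ps − 30, where ps is the price sellers receive.
Demand in terms of ps becomes qd = 762 − 1.5(ps − 30) = 807 - 1.5ps. Setting this equal to supply: 807 - 1.5ps = -239 + 6ps, so ps = 2092/15.
Buyers pay pb = 2092/15 − 30 = 1642/15; q' = -239 + 6·(2092/15) = 597.8.
The subsidy expands output by 597.8 − 561.8 = 36 past the efficient level; on those units the gap between marginal cost and willingness to pay runs from 0 up to 30.
DWL = ½ × 30 × 36 = 540.

Deadweight loss = $540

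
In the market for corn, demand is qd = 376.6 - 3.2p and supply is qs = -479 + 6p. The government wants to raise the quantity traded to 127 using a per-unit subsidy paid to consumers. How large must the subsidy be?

Required subsidy s = 23 per unit

At q = 127, invert demand for the buyer price: pb = (376.6 − 127)/3.2 = 78; invert supply for the seller price: ps = (127 − (-479))/6 = 101.
The subsidy must fill the gap: s = ps − pb = 101 − 78 = 23.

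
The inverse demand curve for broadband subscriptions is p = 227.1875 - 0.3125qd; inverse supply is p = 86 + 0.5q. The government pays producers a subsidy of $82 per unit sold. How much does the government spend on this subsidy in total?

Government cost = 292822/13

Pre-subsidy: 227.1875 - 0.3125q = 86 + 0.5q gives q* = 2259/13 and p* = 4495/26.
With the subsidy, sellers receive ps = pb + 82 for each unit, where pb is the price buyers pay.
On the curves, pb = 227.1875 - 0.3125q and ps = 86 + 0.5q; the wedge ps − pb = 82 gives 86 + 0.5q − (227.1875 - 0.3125q) = 82, so q' = 3571/13.
Then pb = 227.1875 − 0.3125·(3571/13) = 3675/26 and ps = 86 + 0.5·(3571/13) = 5807/26.
Government outlay = subsidy × quantity = 82 × 3571/13 = 292822/13.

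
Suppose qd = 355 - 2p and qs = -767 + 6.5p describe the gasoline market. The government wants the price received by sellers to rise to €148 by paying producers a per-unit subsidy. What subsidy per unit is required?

At a seller price of 148, quantity supplied is -767 + 6.5·148 = 195.
Buyers absorb 195 only when they pay pb with 355 − 2·pb = 195, i.e. pb = 80.
s = ps − pb = 148 − 80 = 68.

Required subsidy s = €68 per unit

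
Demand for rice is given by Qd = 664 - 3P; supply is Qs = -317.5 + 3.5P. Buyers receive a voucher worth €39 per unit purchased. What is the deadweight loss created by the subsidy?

Pre-subsidy: 664 - 3P = -317.5 + 3.5P gives P* = 151, Q* = 211.
With the rebate, buyers effectively pay Pb = Ps − 39, where Ps is the price sellers receive.
Demand in terms of Ps becomes Qd = 664 − 3(Ps − 39) = 781 - 3Ps. Setting this equal to supply: 781 - 3Ps = -317.5 + 3.5Ps, so Ps = 169.
Buyers pay Pb = 169 − 39 = 130; Q' = -317.5 + 3.5·169 = 274.
The subsidy expands output by 274 − 211 = 63 past the efficient level; on those units the gap between marginal cost and willingness to pay runs from 0 up to 39.
DWL = ½ × 39 × 63 = 1228.5.

Deadweight loss = €1228.5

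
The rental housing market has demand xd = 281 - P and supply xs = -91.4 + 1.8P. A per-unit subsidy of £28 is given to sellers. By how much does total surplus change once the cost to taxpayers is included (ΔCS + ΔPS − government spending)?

Net change in total surplus = -£252

Pre-subsidy: 281 - P = -91.4 + 1.8P gives P* = 133, x* = 148.
With the subsidy, sellers receive Ps = Pb + 28 for each unit, where Pb is the price buyers pay.
Supply in terms of Pb becomes xs = -91.4 + 1.8(Pb + 28) = -41 + 1.8Pb. Setting this equal to demand: 281 - Pb = -41 + 1.8Pb, so Pb = 115.
Sellers receive Ps = 115 + 28 = 143; x' = 281 − 1·115 = 166.
ΔCS = ½(148 + 166)(133 − 115) = 2826; ΔPS = ½(148 + 166)(143 − 133) = 1570.
Government spending = 28 × 166 = 4648.
Net change = 2826 + 1570 − 4648 = -252. The loss equals the DWL triangle ½·28·18.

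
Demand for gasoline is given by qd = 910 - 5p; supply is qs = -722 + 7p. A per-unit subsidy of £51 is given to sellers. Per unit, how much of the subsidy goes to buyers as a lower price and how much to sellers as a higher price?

Pre-subsidy: 910 - 5p = -722 + 7p gives p* = 136, q* = 230.
With the subsidy, sellers receive ps = pb + 51 for each unit, where pb is the price buyers pay.
Supply in terms of pb becomes qs = -722 + 7(pb + 51) = -365 + 7pb. Setting this equal to demand: 910 - 5pb = -365 + 7pb, so pb = 106.25.
Sellers receive ps = 106.25 + 51 = 157.25; q' = 910 − 5·106.25 = 378.75.
Buyers' price falls by p* − pb = 136 − 106.25 = 29.75; sellers' price rises by ps − p* = 157.25 − 136 = 21.25.

Buyers gain £29.75 per unit; sellers gain £21.25 per unit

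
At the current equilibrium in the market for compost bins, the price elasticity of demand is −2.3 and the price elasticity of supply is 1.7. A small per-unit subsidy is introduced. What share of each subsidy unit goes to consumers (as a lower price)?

For a small subsidy around the equilibrium, the benefit split depends on the relative slopes, which at a point are proportional to the elasticities.
Buyer share = εs/(εs + |εd|) = 1.7/(1.7 + 2.3) = 0.425; seller share = |εd|/(εs + |εd|) = 0.575.

Consumer share = 0.425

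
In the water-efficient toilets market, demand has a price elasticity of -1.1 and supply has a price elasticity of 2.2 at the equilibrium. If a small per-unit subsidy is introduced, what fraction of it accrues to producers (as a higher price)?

For a small subsidy around the equilibrium, the benefit split depends on the relative slopes, which at a point are proportional to the elasticities.
Buyer share = εs/(εs + |εd|) = 2.2/(2.2 + 1.1) = 2/3; seller share = |εd|/(εs + |εd|) = 1/3.
So producers capture 1/3 of the subsidy.

Producer share = 1/3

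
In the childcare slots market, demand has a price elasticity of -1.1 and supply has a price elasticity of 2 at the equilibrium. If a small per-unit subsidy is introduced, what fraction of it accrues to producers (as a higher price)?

For a small subsidy around the equilibrium, the benefit split depends on the relative slopes, which at a point are proportional to the elasticities.
Buyer share = εs/(εs + |εd|) = 2/(2 + 1.1) = 20/31; seller share = |εd|/(εs + |εd|) = 11/31.
So producers capture 11/31 of the subsidy.

Producer share = 11/31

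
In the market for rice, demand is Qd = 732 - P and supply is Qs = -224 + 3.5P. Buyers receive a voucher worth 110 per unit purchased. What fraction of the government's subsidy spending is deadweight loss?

DWL / government spending = 55/778

Pre-subsidy: 732 - P = -224 + 3.5P gives P* = 1912/9, Q* = 4676/9.
With the rebate, buyers effectively pay Pb = Ps − 110, where Ps is the price sellers receive.
Demand in terms of Ps becomes Qd = 732 − 1(Ps − 110) = 842 - Ps. Setting this equal to supply: 842 - Ps = -224 + 3.5Ps, so Ps = 2132/9.
Buyers pay Pb = 2132/9 − 110 = 1142/9; Q' = -224 + 3.5·(2132/9) = 5446/9.
ΔCS = ½(4676/9 + 5446/9)(1912/9 − 1142/9) = 1298990/27; ΔPS = ½(4676/9 + 5446/9)(2132/9 − 1912/9) = 371140/27.
Government spending = 110 × 5446/9 = 599060/9.
DWL = ½ × 110 × (5446/9 − 4676/9) = 42350/9; fraction = (42350/9) / (599060/9) = 55/778.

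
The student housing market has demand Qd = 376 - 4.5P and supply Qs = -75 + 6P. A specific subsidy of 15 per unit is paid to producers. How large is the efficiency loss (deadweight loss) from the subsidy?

Deadweight loss = 2025/7

Pre-subsidy: 376 - 4.5P = -75 + 6P gives P* = 902/21, Q* = 1279/7.
With the subsidy, sellers receive Ps = Pb + 15 for each unit, where Pb is the price buyers pay.
Supply in terms of Pb becomes Qs = -75 + 6(Pb + 15) = 15 + 6Pb. Setting this equal to demand: 376 - 4.5Pb = 15 + 6Pb, so Pb = 722/21.
Sellers receive Ps = 722/21 + 15 = 1037/21; Q' = 376 − 4.5·(722/21) = 1549/7.
The subsidy expands output by 1549/7 − 1279/7 = 270/7 past the efficient level; on those units the gap between marginal cost and willingness to pay runs from 0 up to 15.
DWL = ½ × 15 × 270/7 = 2025/7.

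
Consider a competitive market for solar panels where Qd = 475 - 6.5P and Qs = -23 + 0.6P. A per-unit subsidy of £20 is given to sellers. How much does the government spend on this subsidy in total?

Pre-subsidy: 475 - 6.5P = -23 + 0.6P gives P* = 4980/71, Q* = 1355/71.
With the subsidy, sellers receive Ps = Pb + 20 for each unit, where Pb is the price buyers pay.
Supply in terms of Pb becomes Qs = -23 + 0.6(Pb + 20) = -11 + 0.6Pb. Setting this equal to demand: 475 - 6.5Pb = -11 + 0.6Pb, so Pb = 4860/71.
Sellers receive Ps = 4860/71 + 20 = 6280/71; Q' = 475 − 6.5·(4860/71) = 2135/71.
Government outlay = subsidy × quantity = 20 × 2135/71 = 42700/71.

Government cost = 42700/71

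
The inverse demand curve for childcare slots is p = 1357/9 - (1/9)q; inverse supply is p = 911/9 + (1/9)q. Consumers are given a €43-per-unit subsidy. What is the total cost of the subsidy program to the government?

Pre-subsidy: 1357/9 - (1/9)q = 911/9 + (1/9)q gives q* = 223 and p* = 126.
With the rebate, buyers effectively pay pb = ps − 43, where ps is the price sellers receive.
On the curves, pb = 1357/9 - (1/9)q and ps = 911/9 + (1/9)q; the wedge ps − pb = 43 gives 911/9 + (1/9)q − (1357/9 - (1/9)q) = 43, so q' = 416.5.
Then pb = 1357/9 − (1/9)·416.5 = 104.5 and ps = 911/9 + (1/9)·416.5 = 147.5.
Government outlay = subsidy × quantity = 43 × 416.5 = 17909.5.

Government cost = €17909.5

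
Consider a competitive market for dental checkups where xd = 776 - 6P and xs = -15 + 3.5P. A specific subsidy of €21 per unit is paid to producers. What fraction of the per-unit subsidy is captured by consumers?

Pre-subsidy: 776 - 6P = -15 + 3.5P gives P* = 1582/19, x* = 5252/19.
With the subsidy, sellers receive Ps = Pb + 21 for each unit, where Pb is the price buyers pay.
Supply in terms of Pb becomes xs = -15 + 3.5(Pb + 21) = 58.5 + 3.5Pb. Setting this equal to demand: 776 - 6Pb = 58.5 + 3.5Pb, so Pb = 1435/19.
Sellers receive Ps = 1435/19 + 21 = 1834/19; x' = 776 − 6·(1435/19) = 6134/19.
Buyers' price falls by P* − Pb = 1582/19 − 1435/19 = 147/19; sellers' price rises by Ps − P* = 1834/19 − 1582/19 = 252/19.
So consumers capture (147/19)/21 = 7/19 of each unit of subsidy.

Consumer share = 7/19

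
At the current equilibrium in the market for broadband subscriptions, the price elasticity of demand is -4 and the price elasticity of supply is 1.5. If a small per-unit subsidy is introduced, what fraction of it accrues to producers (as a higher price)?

Producer share = 8/11

For a small subsidy around the equilibrium, the benefit split depends on the relative slopes, which at a point are proportional to the elasticities.
Buyer share = εs/(εs + |εd|) = 1.5/(1.5 + 4) = 3/11; seller share = |εd|/(εs + |εd|) = 8/11.
So producers capture 8/11 of the subsidy.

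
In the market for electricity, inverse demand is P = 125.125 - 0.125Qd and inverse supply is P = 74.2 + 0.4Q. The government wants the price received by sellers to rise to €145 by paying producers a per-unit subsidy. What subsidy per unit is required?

At a seller price of 145, quantity supplied is -185.5 + 2.5·145 = 177.
Buyers absorb 177 only when they pay Pb = 125.125 − 0.125·177 = 103.
s = Ps − Pb = 145 − 103 = 42.

Required subsidy s = €42 per unit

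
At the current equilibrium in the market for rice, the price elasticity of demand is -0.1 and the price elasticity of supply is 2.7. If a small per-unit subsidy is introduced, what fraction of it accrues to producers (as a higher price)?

For a small subsidy around the equilibrium, the benefit split depends on the relative slopes, which at a point are proportional to the elasticities.
Buyer share = εs/(εs + |εd|) = 2.7/(2.7 + 0.1) = 27/28; seller share = |εd|/(εs + |εd|) = 1/28.
So producers capture 1/28 of the subsidy.

Producer share = 1/28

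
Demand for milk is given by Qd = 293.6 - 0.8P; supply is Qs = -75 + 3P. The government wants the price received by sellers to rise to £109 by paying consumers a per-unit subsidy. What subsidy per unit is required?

At a seller price of 109, quantity supplied is -75 + 3·109 = 252.
Buyers absorb 252 only when they pay Pb with 293.6 − 0.8·Pb = 252, i.e. Pb = 52.
s = Ps − Pb = 109 − 52 = 57.

Required subsidy s = £57 per unit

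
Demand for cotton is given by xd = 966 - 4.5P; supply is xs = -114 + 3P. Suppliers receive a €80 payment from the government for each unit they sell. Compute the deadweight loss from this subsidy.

Deadweight loss = €5760

Pre-subsidy: 966 - 4.5P = -114 + 3P gives P* = 144, x* = 318.
With the subsidy, sellers receive Ps = Pb + 80 for each unit, where Pb is the price buyers pay.
Supply in terms of Pb becomes xs = -114 + 3(Pb + 80) = 126 + 3Pb. Setting this equal to demand: 966 - 4.5Pb = 126 + 3Pb, so Pb = 112.
Sellers receive Ps = 112 + 80 = 192; x' = 966 − 4.5·112 = 462.
The subsidy expands output by 462 − 318 = 144 past the efficient level; on those units the gap between marginal cost and willingness to pay runs from 0 up to 80.
DWL = ½ × 80 × 144 = 5760.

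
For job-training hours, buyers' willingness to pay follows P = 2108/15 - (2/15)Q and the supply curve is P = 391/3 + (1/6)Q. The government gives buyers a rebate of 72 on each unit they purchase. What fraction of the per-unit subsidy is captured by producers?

Producer share = 5/9

Pre-subsidy: 2108/15 - (2/15)Q = 391/3 + (1/6)Q gives Q* = 34 and P* = 136.
With the rebate, buyers effectively pay Pb = Ps − 72, where Ps is the price sellers receive.
On the curves, Pb = 2108/15 - (2/15)Q and Ps = 391/3 + (1/6)Q; the wedge Ps − Pb = 72 gives 391/3 + (1/6)Q − (2108/15 - (2/15)Q) = 72, so Q' = 274.
Then Pb = 2108/15 − (2/15)·274 = 104 and Ps = 391/3 + (1/6)·274 = 176.
Buyers' price falls by P* − Pb = 136 − 104 = 32; sellers' price rises by Ps − P* = 176 − 136 = 40.
So producers capture 40/72 = 5/9 of each unit of subsidy.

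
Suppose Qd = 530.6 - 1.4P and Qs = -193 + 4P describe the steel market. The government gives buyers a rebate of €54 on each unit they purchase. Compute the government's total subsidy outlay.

Government cost = €21546

Pre-subsidy: 530.6 - 1.4P = -193 + 4P gives P* = 134, Q* = 343.
With the rebate, buyers effectively pay Pb = Ps − 54, where Ps is the price sellers receive.
Demand in terms of Ps becomes Qd = 530.6 − 1.4(Ps − 54) = 606.2 - 1.4Ps. Setting this equal to supply: 606.2 - 1.4Ps = -193 + 4Ps, so Ps = 148.
Buyers pay Pb = 148 − 54 = 94; Q' = -193 + 4·148 = 399.
Government outlay = subsidy × quantity = 54 × 399 = 21546.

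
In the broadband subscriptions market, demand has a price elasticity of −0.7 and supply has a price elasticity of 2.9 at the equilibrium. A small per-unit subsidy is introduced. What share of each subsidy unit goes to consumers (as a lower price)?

Consumer share = 29/36

For a small subsidy around the equilibrium, the benefit split depends on the relative slopes, which at a point are proportional to the elasticities.
Buyer share = εs/(εs + |εd|) = 2.9/(2.9 + 0.7) = 29/36; seller share = |εd|/(εs + |εd|) = 7/36.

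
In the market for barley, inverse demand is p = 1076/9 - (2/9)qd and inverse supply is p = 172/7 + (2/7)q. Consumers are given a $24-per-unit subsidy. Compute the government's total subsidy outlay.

Government cost = $5622

Pre-subsidy: 1076/9 - (2/9)q = 172/7 + (2/7)q gives q* = 187 and p* = 78.
With the rebate, buyers effectively pay pb = ps − 24, where ps is the price sellers receive.
On the curves, pb = 1076/9 - (2/9)q and ps = 172/7 + (2/7)q; the wedge ps − pb = 24 gives 172/7 + (2/7)q − (1076/9 - (2/9)q) = 24, so q' = 234.25.
Then pb = 1076/9 − (2/9)·234.25 = 67.5 and ps = 172/7 + (2/7)·234.25 = 91.5.
Government outlay = subsidy × quantity = 24 × 234.25 = 5622.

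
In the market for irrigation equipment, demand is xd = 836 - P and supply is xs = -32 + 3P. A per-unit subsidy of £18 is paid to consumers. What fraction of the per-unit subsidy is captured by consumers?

Pre-subsidy: 836 - P = -32 + 3P gives P* = 217, x* = 619.
With the rebate, buyers effectively pay Pb = Ps − 18, where Ps is the price sellers receive.
Demand in terms of Ps becomes xd = 836 − 1(Ps − 18) = 854 - Ps. Setting this equal to supply: 854 - Ps = -32 + 3Ps, so Ps = 221.5.
Buyers pay Pb = 221.5 − 18 = 203.5; x' = -32 + 3·221.5 = 632.5.
Buyers' price falls by P* − Pb = 217 − 203.5 = 13.5; sellers' price rises by Ps − P* = 221.5 − 217 = 4.5.
So consumers capture 13.5/18 = 0.75 of each unit of subsidy.

Consumer share = 0.75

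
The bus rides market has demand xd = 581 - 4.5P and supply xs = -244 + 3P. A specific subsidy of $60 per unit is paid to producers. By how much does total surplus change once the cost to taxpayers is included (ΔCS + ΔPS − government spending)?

Pre-subsidy: 581 - 4.5P = -244 + 3P gives P* = 110, x* = 86.
With the subsidy, sellers receive Ps = Pb + 60 for each unit, where Pb is the price buyers pay.
Supply in terms of Pb becomes xs = -244 + 3(Pb + 60) = -64 + 3Pb. Setting this equal to demand: 581 - 4.5Pb = -64 + 3Pb, so Pb = 86.
Sellers receive Ps = 86 + 60 = 146; x' = 581 − 4.5·86 = 194.
ΔCS = ½(86 + 194)(110 − 86) = 3360; ΔPS = ½(86 + 194)(146 − 110) = 5040.
Government spending = 60 × 194 = 11640.
Net change = 3360 + 5040 − 11640 = -3240. The loss equals the DWL triangle ½·60·108.

Net change in total surplus = -$3240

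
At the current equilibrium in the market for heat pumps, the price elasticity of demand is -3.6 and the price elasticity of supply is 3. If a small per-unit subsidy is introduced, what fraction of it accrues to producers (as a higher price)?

Producer share = 6/11

For a small subsidy around the equilibrium, the benefit split depends on the relative slopes, which at a point are proportional to the elasticities.
Buyer share = εs/(εs + |εd|) = 3/(3 + 3.6) = 5/11; seller share = |εd|/(εs + |εd|) = 6/11.
So producers capture 6/11 of the subsidy.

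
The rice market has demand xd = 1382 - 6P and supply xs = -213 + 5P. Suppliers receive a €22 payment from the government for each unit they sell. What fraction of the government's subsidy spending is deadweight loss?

DWL / government spending = 15/286

Pre-subsidy: 1382 - 6P = -213 + 5P gives P* = 145, x* = 512.
With the subsidy, sellers receive Ps = Pb + 22 for each unit, where Pb is the price buyers pay.
Supply in terms of Pb becomes xs = -213 + 5(Pb + 22) = -103 + 5Pb. Setting this equal to demand: 1382 - 6Pb = -103 + 5Pb, so Pb = 135.
Sellers receive Ps = 135 + 22 = 157; x' = 1382 − 6·135 = 572.
ΔCS = ½(512 + 572)(145 − 135) = 5420; ΔPS = ½(512 + 572)(157 − 145) = 6504.
Government spending = 22 × 572 = 12584.
DWL = ½ × 22 × (572 − 512) = 660; fraction = 660 / 12584 = 15/286.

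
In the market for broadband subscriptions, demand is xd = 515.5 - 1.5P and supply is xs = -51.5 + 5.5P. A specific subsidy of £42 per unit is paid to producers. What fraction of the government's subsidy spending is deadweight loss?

DWL / government spending = 99/1774

Pre-subsidy: 515.5 - 1.5P = -51.5 + 5.5P gives P* = 81, x* = 394.
With the subsidy, sellers receive Ps = Pb + 42 for each unit, where Pb is the price buyers pay.
Supply in terms of Pb becomes xs = -51.5 + 5.5(Pb + 42) = 179.5 + 5.5Pb. Setting this equal to demand: 515.5 - 1.5Pb = 179.5 + 5.5Pb, so Pb = 48.
Sellers receive Ps = 48 + 42 = 90; x' = 515.5 − 1.5·48 = 443.5.
ΔCS = ½(394 + 443.5)(81 − 48) = 13818.75; ΔPS = ½(394 + 443.5)(90 − 81) = 3768.75.
Government spending = 42 × 443.5 = 18627.
DWL = ½ × 42 × (443.5 − 394) = 1039.5; fraction = 1039.5 / 18627 = 99/1774.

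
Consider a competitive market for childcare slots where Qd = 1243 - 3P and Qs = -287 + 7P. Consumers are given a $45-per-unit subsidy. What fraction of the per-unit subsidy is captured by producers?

Pre-subsidy: 1243 - 3P = -287 + 7P gives P* = 153, Q* = 784.
With the rebate, buyers effectively pay Pb = Ps − 45, where Ps is the price sellers receive.
Demand in terms of Ps becomes Qd = 1243 − 3(Ps − 45) = 1378 - 3Ps. Setting this equal to supply: 1378 - 3Ps = -287 + 7Ps, so Ps = 166.5.
Buyers pay Pb = 166.5 − 45 = 121.5; Q' = -287 + 7·166.5 = 878.5.
Buyers' price falls by P* − Pb = 153 − 121.5 = 31.5; sellers' price rises by Ps − P* = 166.5 − 153 = 13.5.
So producers capture 13.5/45 = 0.3 of each unit of subsidy.

Producer share = 0.3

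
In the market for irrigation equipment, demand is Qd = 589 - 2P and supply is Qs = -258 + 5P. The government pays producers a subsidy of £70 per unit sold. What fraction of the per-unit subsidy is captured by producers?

Pre-subsidy: 589 - 2P = -258 + 5P gives P* = 121, Q* = 347.
With the subsidy, sellers receive Ps = Pb + 70 for each unit, where Pb is the price buyers pay.
Supply in terms of Pb becomes Qs = -258 + 5(Pb + 70) = 92 + 5Pb. Setting this equal to demand: 589 - 2Pb = 92 + 5Pb, so Pb = 71.
Sellers receive Ps = 71 + 70 = 141; Q' = 589 − 2·71 = 447.
Buyers' price falls by P* − Pb = 121 − 71 = 50; sellers' price rises by Ps − P* = 141 − 121 = 20.
So producers capture 20/70 = 2/7 of each unit of subsidy.

Producer share = 2/7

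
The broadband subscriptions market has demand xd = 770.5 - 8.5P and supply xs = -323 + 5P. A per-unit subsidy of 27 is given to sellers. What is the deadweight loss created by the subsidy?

Deadweight loss = 1147.5

Pre-subsidy: 770.5 - 8.5P = -323 + 5P gives P* = 81, x* = 82.
With the subsidy, sellers receive Ps = Pb + 27 for each unit, where Pb is the price buyers pay.
Supply in terms of Pb becomes xs = -323 + 5(Pb + 27) = -188 + 5Pb. Setting this equal to demand: 770.5 - 8.5Pb = -188 + 5Pb, so Pb = 71.
Sellers receive Ps = 71 + 27 = 98; x' = 770.5 − 8.5·71 = 167.
The subsidy expands output by 167 − 82 = 85 past the efficient level; on those units the gap between marginal cost and willingness to pay runs from 0 up to 27.
DWL = ½ × 27 × 85 = 1147.5.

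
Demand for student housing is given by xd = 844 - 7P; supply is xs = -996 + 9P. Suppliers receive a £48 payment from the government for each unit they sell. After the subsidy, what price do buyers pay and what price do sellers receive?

Pre-subsidy: 844 - 7P = -996 + 9P gives P* = 115, x* = 39.
With the subsidy, sellers receive Ps = Pb + 48 for each unit, where Pb is the price buyers pay.
Supply in terms of Pb becomes xs = -996 + 9(Pb + 48) = -564 + 9Pb. Setting this equal to demand: 844 - 7Pb = -564 + 9Pb, so Pb = 88.
Sellers receive Ps = 88 + 48 = 136; x' = 844 − 7·88 = 228.

Buyers pay £88; sellers receive £136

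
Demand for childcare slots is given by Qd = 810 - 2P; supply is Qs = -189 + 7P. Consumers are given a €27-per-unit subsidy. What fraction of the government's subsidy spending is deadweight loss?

Pre-subsidy: 810 - 2P = -189 + 7P gives P* = 111, Q* = 588.
With the rebate, buyers effectively pay Pb = Ps − 27, where Ps is the price sellers receive.
Demand in terms of Ps becomes Qd = 810 − 2(Ps − 27) = 864 - 2Ps. Setting this equal to supply: 864 - 2Ps = -189 + 7Ps, so Ps = 117.
Buyers pay Pb = 117 − 27 = 90; Q' = -189 + 7·117 = 630.
ΔCS = ½(588 + 630)(111 − 90) = 12789; ΔPS = ½(588 + 630)(117 − 111) = 3654.
Government spending = 27 × 630 = 17010.
DWL = ½ × 27 × (630 − 588) = 567; fraction = 567 / 17010 = 1/30.

DWL / government spending = 1/30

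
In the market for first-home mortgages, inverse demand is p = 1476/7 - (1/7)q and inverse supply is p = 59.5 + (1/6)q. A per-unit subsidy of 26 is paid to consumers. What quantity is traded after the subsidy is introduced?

q' = 573

Pre-subsidy: 1476/7 - (1/7)q = 59.5 + (1/6)q gives q* = 489 and p* = 141.
With the rebate, buyers effectively pay pb = ps − 26, where ps is the price sellers receive.
On the curves, pb = 1476/7 - (1/7)q and ps = 59.5 + (1/6)q; the wedge ps − pb = 26 gives 59.5 + (1/6)q − (1476/7 - (1/7)q) = 26, so q' = 573.
Then pb = 1476/7 − (1/7)·573 = 129 and ps = 59.5 + (1/6)·573 = 155.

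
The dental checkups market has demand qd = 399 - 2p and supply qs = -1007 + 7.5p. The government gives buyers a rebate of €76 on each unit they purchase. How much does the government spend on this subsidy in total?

Pre-subsidy: 399 - 2p = -1007 + 7.5p gives p* = 148, q* = 103.
With the rebate, buyers effectively pay pb = ps − 76, where ps is the price sellers receive.
Demand in terms of ps becomes qd = 399 − 2(ps − 76) = 551 - 2ps. Setting this equal to supply: 551 - 2ps = -1007 + 7.5ps, so ps = 164.
Buyers pay pb = 164 − 76 = 88; q' = -1007 + 7.5·164 = 223.
Government outlay = subsidy × quantity = 76 × 223 = 16948.

Government cost = €16948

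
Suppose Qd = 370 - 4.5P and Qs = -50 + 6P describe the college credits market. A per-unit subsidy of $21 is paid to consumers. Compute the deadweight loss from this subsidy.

Deadweight loss = $567

Pre-subsidy: 370 - 4.5P = -50 + 6P gives P* = 40, Q* = 190.
With the rebate, buyers effectively pay Pb = Ps − 21, where Ps is the price sellers receive.
Demand in terms of Ps becomes Qd = 370 − 4.5(Ps − 21) = 464.5 - 4.5Ps. Setting this equal to supply: 464.5 - 4.5Ps = -50 + 6Ps, so Ps = 49.
Buyers pay Pb = 49 − 21 = 28; Q' = -50 + 6·49 = 244.
The subsidy expands output by 244 − 190 = 54 past the efficient level; on those units the gap between marginal cost and willingness to pay runs from 0 up to 21.
DWL = ½ × 21 × 54 = 567.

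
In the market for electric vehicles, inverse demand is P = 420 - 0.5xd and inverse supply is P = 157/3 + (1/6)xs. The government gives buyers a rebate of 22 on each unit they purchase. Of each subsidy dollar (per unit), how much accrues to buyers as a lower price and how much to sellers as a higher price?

Pre-subsidy: 420 - 0.5x = 157/3 + (1/6)x gives x* = 551.5 and P* = 144.25.
With the rebate, buyers effectively pay Pb = Ps − 22, where Ps is the price sellers receive.
On the curves, Pb = 420 - 0.5x and Ps = 157/3 + (1/6)x; the wedge Ps − Pb = 22 gives 157/3 + (1/6)x − (420 - 0.5x) = 22, so x' = 584.5.
Then Pb = 420 − 0.5·584.5 = 127.75 and Ps = 157/3 + (1/6)·584.5 = 149.75.
Buyers' price falls by P* − Pb = 144.25 − 127.75 = 16.5; sellers' price rises by Ps − P* = 149.75 − 144.25 = 5.5.

Buyers gain 16.5 per unit; sellers gain 5.5 per unit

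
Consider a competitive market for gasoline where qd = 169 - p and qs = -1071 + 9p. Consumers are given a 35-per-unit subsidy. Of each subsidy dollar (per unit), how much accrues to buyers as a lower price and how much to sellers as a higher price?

Buyers gain 31.5 per unit; sellers gain 3.5 per unit

Pre-subsidy: 169 - p = -1071 + 9p gives p* = 124, q* = 45.
With the rebate, buyers effectively pay pb = ps − 35, where ps is the price sellers receive.
Demand in terms of ps becomes qd = 169 − 1(ps − 35) = 204 - ps. Setting this equal to supply: 204 - ps = -1071 + 9ps, so ps = 127.5.
Buyers pay pb = 127.5 − 35 = 92.5; q' = -1071 + 9·127.5 = 76.5.
Buyers' price falls by p* − pb = 124 − 92.5 = 31.5; sellers' price rises by ps − p* = 127.5 − 124 = 3.5.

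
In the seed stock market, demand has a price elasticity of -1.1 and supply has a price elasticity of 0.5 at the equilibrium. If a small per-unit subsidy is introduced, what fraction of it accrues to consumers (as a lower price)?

Consumer share = 0.3125

For a small subsidy around the equilibrium, the benefit split depends on the relative slopes, which at a point are proportional to the elasticities.
Buyer share = εs/(εs + |εd|) = 0.5/(0.5 + 1.1) = 0.3125; seller share = |εd|/(εs + |εd|) = 0.6875.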